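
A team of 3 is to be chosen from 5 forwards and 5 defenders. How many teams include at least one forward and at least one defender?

Total 3-person selections from all 10: C(10,3) = 120.
Selections missing a whole group: no forwards → C(5,3) = 10; no defenders → C(5,3) = 10.
Both groups omitted at once is impossible, so 120 − 20 = 100.

100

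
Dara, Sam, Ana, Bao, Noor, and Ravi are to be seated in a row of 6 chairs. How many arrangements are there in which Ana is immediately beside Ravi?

240

Glue Ana and Ravi into one block (2 internal orders), leaving 5 units to arrange in a row.
That gives 2 × 5! = 2 × 120 = 240.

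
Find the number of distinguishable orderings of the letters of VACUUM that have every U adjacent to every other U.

Treat the 2 copies of U as a single block. The multiset to arrange is then {UU, A, C, M, V}, 5 items in all.
All 5 items are distinct, so there are (5)! = 120 arrangements.

120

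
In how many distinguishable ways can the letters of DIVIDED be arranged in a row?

Letter multiplicities in DIVIDED: D×3, E×1, I×2, V×1.
Dividing 7! = 5040 by 3!·2! = 12 for the repeated letters gives 420.

420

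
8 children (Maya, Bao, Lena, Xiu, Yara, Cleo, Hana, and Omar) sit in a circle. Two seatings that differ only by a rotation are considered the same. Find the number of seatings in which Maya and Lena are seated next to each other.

1440

Glue Maya and Lena into a block (2 internal orders). Seating 7 units around a circle gives (6)! arrangements.
So 2 × (6)! = 2 × 720 = 1440.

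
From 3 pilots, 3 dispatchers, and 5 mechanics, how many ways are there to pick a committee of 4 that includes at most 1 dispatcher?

Split by how many dispatchers are chosen (0 through 1).
Sum: C(3,0)·C(8,4) + C(3,1)·C(8,3) = 70 + 168 = 238.

238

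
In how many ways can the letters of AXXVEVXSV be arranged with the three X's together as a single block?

Treat the 3 copies of X as a single block. The multiset to arrange is then {XXX, A, E, S, V, V, V}, 7 items in all.
That gives (7)!/(3!) = 840 arrangements.

840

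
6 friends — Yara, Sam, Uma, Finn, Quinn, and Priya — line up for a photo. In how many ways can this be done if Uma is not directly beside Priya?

480

Of the 6! = 720 arrangements, those with Uma and Priya adjacent number 2 × 5! = 240 (treat the pair as a block with 2 internal orders).
Complementary counting: 720 − 240 = 480.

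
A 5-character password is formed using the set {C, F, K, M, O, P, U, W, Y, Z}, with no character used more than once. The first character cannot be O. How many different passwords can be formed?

27216

The first character has 10−1 = 9 choices (anything except O).
The remaining 4 characters are filled from the other 9 symbols without repetition: 9 × 8 × 7 × 6 = 3024.
Total: 9 × 3024 = 27216.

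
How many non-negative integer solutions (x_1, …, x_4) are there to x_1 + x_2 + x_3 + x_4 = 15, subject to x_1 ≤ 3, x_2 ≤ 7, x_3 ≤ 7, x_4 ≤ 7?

By stars and bars, unrestricted non-negative solutions to x_1+…+x_4 = 15 number C(15+3,3) = 816.
Subtract solutions that violate a single cap (substitute x_i' = x_i − (cap_i+1)): x_1 ≥ 4 gives C(14,3) = 364; x_2 ≥ 8 gives C(10,3) = 120; x_3 ≥ 8 gives C(10,3) = 120; x_4 ≥ 8 gives C(10,3) = 120. Together 724.
Add back pairs where two caps are both exceeded: 20 + 20 + 20 + 0 + 0 + 0 = 60.
By inclusion–exclusion the count is 816 − 724 + 60 = 152.

152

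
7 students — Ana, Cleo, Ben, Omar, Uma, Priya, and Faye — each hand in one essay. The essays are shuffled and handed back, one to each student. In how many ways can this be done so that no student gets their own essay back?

1854

This is the derangement count D_7: permutations of 7 items with no fixed point.
By inclusion–exclusion this is Σ_{j=0}^{7} (−1)^j C(7,j)·(7−j)!.
Computing: 5040 − 5040 + 2520 − 840 + 210 − 42 + 7 − 1 = 1854.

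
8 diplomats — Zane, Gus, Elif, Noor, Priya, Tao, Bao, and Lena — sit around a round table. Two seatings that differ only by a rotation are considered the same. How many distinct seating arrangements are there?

Fix one person's seat to break rotational symmetry; the remaining 7 people can be arranged in (7)! = 5040 ways.

5040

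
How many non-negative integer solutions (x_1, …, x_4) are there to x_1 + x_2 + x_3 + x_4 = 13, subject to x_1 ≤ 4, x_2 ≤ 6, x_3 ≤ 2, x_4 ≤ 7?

60

Without the upper bounds there are C(16,3) = 560 ways to split 13 among 4 variables.
Subtract solutions that violate a single cap (substitute x_i' = x_i − (cap_i+1)): x_1 ≥ 5 gives C(11,3) = 165; x_2 ≥ 7 gives C(9,3) = 84; x_3 ≥ 3 gives C(13,3) = 286; x_4 ≥ 8 gives C(8,3) = 56. Together 591.
Add back pairs where two caps are both exceeded: 4 + 56 + 1 + 20 + 0 + 10 = 91.
By inclusion–exclusion the count is 560 − 591 + 91 = 60.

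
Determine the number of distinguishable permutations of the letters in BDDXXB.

Letter multiplicities in BDDXXB: B×2, D×2, X×2.
Dividing 6! = 720 by 2!·2!·2! = 8 for the repeated letters gives 90.

90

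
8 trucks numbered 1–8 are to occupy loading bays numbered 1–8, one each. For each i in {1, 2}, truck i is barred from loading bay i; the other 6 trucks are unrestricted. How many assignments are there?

30960

Let Aᵢ (for i ∈ {1, 2}) be the placements that put truck i in its forbidden loading bay. Any j of these fix j positions, leaving (8−j)! ways to fill the rest, and there are C(2,j) ways to pick which j.
By inclusion–exclusion, the number of valid placements is Σ_{j=0}^{2} (−1)^j C(2,j)·(8−j)!.
Computing: 40320 − 10080 + 720 = 30960.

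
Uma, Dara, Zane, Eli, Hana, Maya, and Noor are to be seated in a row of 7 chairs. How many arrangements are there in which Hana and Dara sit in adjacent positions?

1440

Place the 5 others and the Hana-Dara pair as 6 objects in a line; the pair has 2 internal arrangements.
So the count is 2·(6)! = 1440.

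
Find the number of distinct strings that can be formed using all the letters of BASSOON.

Letter multiplicities in BASSOON: A×1, B×1, N×1, O×2, S×2.
The number of distinct arrangements is 7!/(2!·2!) = 5040/4 = 1260.

1260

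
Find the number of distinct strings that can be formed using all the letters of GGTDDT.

90

GGTDDT has 6 letters with D appearing twice, G appearing twice, and T appearing twice.
So there are 6! / (2!·2!·2!) = 90 distinguishable arrangements.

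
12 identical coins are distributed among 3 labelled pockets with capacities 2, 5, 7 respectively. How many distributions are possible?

6

By stars and bars, unrestricted non-negative solutions to x_1+…+x_3 = 12 number C(12+2,2) = 91.
Subtract solutions that violate a single cap (substitute x_i' = x_i − (cap_i+1)): x_1 ≥ 3 gives C(11,2) = 55; x_2 ≥ 6 gives C(8,2) = 28; x_3 ≥ 8 gives C(6,2) = 15. Together 98.
Add back pairs where two caps are both exceeded: 10 + 3 + 0 = 13.
By inclusion–exclusion the count is 91 − 98 + 13 = 6.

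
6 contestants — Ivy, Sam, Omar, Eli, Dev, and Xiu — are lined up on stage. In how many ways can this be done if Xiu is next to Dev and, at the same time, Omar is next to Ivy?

96

Treat {Xiu,Dev} as one block (2 orders) and {Omar,Ivy} as another (2 orders).
That leaves 4 units to arrange: 2 × 2 × 4! = 4 × 24 = 96.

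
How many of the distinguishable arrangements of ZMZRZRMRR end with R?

Fix R in the last position and arrange the remaining 8 letters.
Those 8 letters have M appearing twice, R appearing 3 times, and Z appearing 3 times, giving (8)!/(3!·3!·2!) = 560.

560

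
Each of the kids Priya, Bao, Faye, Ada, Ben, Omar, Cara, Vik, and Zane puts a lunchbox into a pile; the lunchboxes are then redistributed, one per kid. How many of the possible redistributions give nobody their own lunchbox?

133496

Let Aᵢ be the assignments in which kid i gets their own lunchbox. We want the size of the complement of A₁∪…∪A_9.
By inclusion–exclusion this is Σ_{j=0}^{9} (−1)^j C(9,j)·(9−j)!.
Computing: 362880 − 362880 + 181440 − 60480 + 15120 − 3024 + 504 − 72 + 9 − 1 = 133496.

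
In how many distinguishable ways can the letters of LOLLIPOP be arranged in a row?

1680

LOLLIPOP has 8 letters with L appearing 3 times, O appearing twice, and P appearing twice.
Dividing 8! = 40320 by 3!·2!·2! = 24 for the repeated letters gives 1680.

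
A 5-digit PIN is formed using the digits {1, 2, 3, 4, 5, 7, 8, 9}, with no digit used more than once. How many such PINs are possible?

6720

This is a permutation of 5 out of 8: P(8,5) = 8!/3!.
8 × 7 × 6 × 5 × 4 = 6720.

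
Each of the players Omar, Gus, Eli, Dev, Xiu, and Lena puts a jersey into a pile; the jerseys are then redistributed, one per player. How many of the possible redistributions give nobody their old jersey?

265

This is the derangement count D_6: permutations of 6 items with no fixed point.
By inclusion–exclusion this is Σ_{j=0}^{6} (−1)^j C(6,j)·(6−j)!.
Computing: 720 − 720 + 360 − 120 + 30 − 6 + 1 = 265.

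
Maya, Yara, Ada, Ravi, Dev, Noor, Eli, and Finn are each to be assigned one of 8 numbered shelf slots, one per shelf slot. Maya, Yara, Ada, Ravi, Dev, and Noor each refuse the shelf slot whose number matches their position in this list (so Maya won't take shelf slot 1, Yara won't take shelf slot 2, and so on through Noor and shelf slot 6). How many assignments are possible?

18806

Let Aᵢ (for 1 ≤ i ≤ 6) be the placements that put person i in their forbidden shelf slot. Any j of these fix j positions, leaving (8−j)! ways to fill the rest, and there are C(6,j) ways to pick which j.
By inclusion–exclusion, the number of valid placements is Σ_{j=0}^{6} (−1)^j C(6,j)·(8−j)!.
Computing: 40320 − 30240 + 10800 − 2400 + 360 − 36 + 2 = 18806.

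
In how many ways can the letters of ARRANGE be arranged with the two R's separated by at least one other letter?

900

Total arrangements of ARRANGE: 7!/(2!·2!) = 1260.
Arrangements with the R's together: treat RR as one letter, giving (6)!/(2!) = 360.
Hence 1260 − 360 = 900.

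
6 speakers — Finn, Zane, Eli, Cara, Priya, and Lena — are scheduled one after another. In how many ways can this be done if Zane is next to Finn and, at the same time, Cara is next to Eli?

96

Treat {Zane,Finn} as one block (2 orders) and {Cara,Eli} as another (2 orders).
That leaves 4 units to arrange: 2 × 2 × 4! = 4 × 24 = 96.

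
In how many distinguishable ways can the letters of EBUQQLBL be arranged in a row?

Letter multiplicities in EBUQQLBL: B×2, E×1, L×2, Q×2, U×1.
Dividing 8! = 40320 by 2!·2!·2! = 8 for the repeated letters gives 5040.

5040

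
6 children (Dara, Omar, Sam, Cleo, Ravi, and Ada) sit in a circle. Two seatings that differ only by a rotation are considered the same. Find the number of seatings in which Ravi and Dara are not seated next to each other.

Without the restriction there are (5)! = 120 seatings.
Seatings with Ravi beside Dara: treat them as a block with 2 internal orders, giving 2 × (4)! = 48.
Subtracting, 120 − 48 = 72.

72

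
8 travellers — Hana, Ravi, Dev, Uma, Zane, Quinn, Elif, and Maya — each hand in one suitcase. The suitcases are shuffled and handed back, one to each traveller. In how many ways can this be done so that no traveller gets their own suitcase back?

Let Aᵢ be the assignments in which traveller i gets their own suitcase. We want the size of the complement of A₁∪…∪A_8.
By inclusion–exclusion this is Σ_{j=0}^{8} (−1)^j C(8,j)·(8−j)!.
Computing: 40320 − 40320 + 20160 − 6720 + 1680 − 336 + 56 − 8 + 1 = 14833.

14833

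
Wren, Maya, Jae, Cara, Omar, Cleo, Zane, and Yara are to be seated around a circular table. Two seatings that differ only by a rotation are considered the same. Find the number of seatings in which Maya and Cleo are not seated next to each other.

3600

All circular seatings of 8 people number (7)! = 5040.
Those with Maya next to Cleo: fuse the pair into one unit and seat 7 units around a circle — 2·(6)! = 1440.
Subtracting, 5040 − 1440 = 3600.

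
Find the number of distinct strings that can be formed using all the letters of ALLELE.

60

The 6 letters of ALLELE have repeats: E appearing twice and L appearing 3 times.
The number of distinct arrangements is 6!/(3!·2!) = 720/12 = 60.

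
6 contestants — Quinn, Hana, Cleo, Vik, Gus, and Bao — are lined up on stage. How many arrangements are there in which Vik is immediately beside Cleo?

Treat {Vik, Cleo} as a single unit. There are 5 units to order, and the pair itself can be ordered 2 ways.
That gives 2 × 5! = 2 × 120 = 240.

240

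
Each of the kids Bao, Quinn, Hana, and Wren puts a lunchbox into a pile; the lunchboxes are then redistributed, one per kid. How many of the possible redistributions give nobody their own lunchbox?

Let Aᵢ be the assignments in which kid i gets their own lunchbox. We want the size of the complement of A₁∪…∪A_4.
By inclusion–exclusion this is Σ_{j=0}^{4} (−1)^j C(4,j)·(4−j)!.
Computing: 24 − 24 + 12 − 4 + 1 = 9.

9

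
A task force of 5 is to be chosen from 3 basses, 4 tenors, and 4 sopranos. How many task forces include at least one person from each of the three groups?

Total 5-person selections from all 11: C(11,5) = 462.
Subtract selections that omit an entire group: no basses → C(8,5) = 56; no tenors → C(7,5) = 21; no sopranos → C(7,5) = 21.
Add back selections omitting two groups (i.e. drawn from a single group): C(3,5) + C(4,5) + C(4,5) = 0.
By inclusion–exclusion: 462 − 98 + 0 = 364.

364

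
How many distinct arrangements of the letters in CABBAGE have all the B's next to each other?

Treat the 2 copies of B as a single block. The multiset to arrange is then {BB, A, A, C, E, G}, 6 items in all.
That gives (6)!/(2!) = 360 arrangements.

360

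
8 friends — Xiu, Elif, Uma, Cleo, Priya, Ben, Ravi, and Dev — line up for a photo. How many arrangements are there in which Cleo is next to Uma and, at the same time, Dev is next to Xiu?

Treat {Cleo,Uma} as one block (2 orders) and {Dev,Xiu} as another (2 orders).
That leaves 6 units to arrange: 2 × 2 × 6! = 4 × 720 = 2880.

2880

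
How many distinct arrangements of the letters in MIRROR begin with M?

Fix M in the first position and arrange the remaining 5 letters.
Those 5 letters have R appearing 3 times, giving (5)!/(3!) = 20.

20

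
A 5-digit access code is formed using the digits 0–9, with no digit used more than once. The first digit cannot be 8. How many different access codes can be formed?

The first digit has 10−1 = 9 choices (anything except 8).
The remaining 4 digits are filled from the other 9 symbols without repetition: 9 × 8 × 7 × 6 = 3024.
Total: 9 × 3024 = 27216.

27216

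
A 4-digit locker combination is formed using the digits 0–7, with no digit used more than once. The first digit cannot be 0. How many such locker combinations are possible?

The first digit has 8−1 = 7 choices (anything except 0).
The remaining 3 digits are filled from the other 7 symbols without repetition: 7 × 6 × 5 = 210.
Total: 7 × 210 = 1470.

1470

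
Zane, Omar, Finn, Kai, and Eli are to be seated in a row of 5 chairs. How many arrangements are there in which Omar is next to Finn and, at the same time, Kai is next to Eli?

24

Treat {Omar,Finn} as one block (2 orders) and {Kai,Eli} as another (2 orders).
That leaves 3 units to arrange: 2 × 2 × 3! = 4 × 6 = 24.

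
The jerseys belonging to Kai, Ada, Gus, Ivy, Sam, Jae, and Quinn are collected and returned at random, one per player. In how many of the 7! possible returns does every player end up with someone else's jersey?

1854

Count assignments avoiding every fixed point. For any j of the 7 players fixed to their old jersey, the other 7−j can be arranged in (7−j)! ways.
By inclusion–exclusion this is Σ_{j=0}^{7} (−1)^j C(7,j)·(7−j)!.
Computing: 5040 − 5040 + 2520 − 840 + 210 − 42 + 7 − 1 = 1854.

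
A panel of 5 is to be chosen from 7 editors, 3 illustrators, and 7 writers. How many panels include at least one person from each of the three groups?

3724

Unrestricted: C(17,5) = 6188 ways to pick any 5 of the 17.
Subtract selections that omit an entire group: no editors → C(10,5) = 252; no illustrators → C(14,5) = 2002; no writers → C(10,5) = 252.
Add back selections omitting two groups (i.e. drawn from a single group): C(7,5) + C(3,5) + C(7,5) = 42.
By inclusion–exclusion: 6188 − 2506 + 42 = 3724.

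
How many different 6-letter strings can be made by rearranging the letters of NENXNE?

60

NENXNE has 6 letters with E appearing twice and N appearing 3 times.
The number of distinct arrangements is 6!/(3!·2!) = 720/12 = 60.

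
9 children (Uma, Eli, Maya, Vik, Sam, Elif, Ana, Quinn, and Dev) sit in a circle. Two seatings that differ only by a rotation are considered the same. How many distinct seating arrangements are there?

40320

Fix one person's seat to break rotational symmetry; the remaining 8 people can be arranged in (8)! = 40320 ways.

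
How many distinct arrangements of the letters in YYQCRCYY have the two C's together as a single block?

210

Treat the 2 copies of C as a single block. The multiset to arrange is then {CC, Q, R, Y, Y, Y, Y}, 7 items in all.
That gives (7)!/(4!) = 210 arrangements.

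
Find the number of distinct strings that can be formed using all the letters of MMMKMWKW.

Letter multiplicities in MMMKMWKW: K×2, M×4, W×2.
Dividing 8! = 40320 by 4!·2!·2! = 96 for the repeated letters gives 420.

420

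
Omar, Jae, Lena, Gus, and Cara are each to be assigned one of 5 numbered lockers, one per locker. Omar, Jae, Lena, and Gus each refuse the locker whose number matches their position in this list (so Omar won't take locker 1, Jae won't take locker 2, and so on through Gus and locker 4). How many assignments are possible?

53

Let Aᵢ (for 1 ≤ i ≤ 4) be the placements that put person i in their forbidden locker. Any j of these fix j positions, leaving (5−j)! ways to fill the rest, and there are C(4,j) ways to pick which j.
By inclusion–exclusion, the number of valid placements is Σ_{j=0}^{4} (−1)^j C(4,j)·(5−j)!.
Computing: 120 − 96 + 36 − 8 + 1 = 53.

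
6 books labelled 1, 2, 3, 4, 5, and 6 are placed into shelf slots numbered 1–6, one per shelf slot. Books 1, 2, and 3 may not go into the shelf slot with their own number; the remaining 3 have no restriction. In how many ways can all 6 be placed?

Let Aᵢ (for i ∈ {1, 2, 3}) be the placements that put book i in its forbidden shelf slot. Any j of these fix j positions, leaving (6−j)! ways to fill the rest, and there are C(3,j) ways to pick which j.
By inclusion–exclusion, the number of valid placements is Σ_{j=0}^{3} (−1)^j C(3,j)·(6−j)!.
Computing: 720 − 360 + 72 − 6 = 426.

426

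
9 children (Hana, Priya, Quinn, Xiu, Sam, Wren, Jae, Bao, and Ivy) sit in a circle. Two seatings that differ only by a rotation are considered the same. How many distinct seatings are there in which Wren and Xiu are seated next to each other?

10080

Glue Wren and Xiu into a block (2 internal orders). Seating 8 units around a circle gives (7)! arrangements.
So 2 × (7)! = 2 × 5040 = 10080.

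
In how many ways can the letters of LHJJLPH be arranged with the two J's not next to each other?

450

Total arrangements of LHJJLPH: 7!/(2!·2!·2!) = 630.
If the two J's are adjacent, glue them into one block, leaving 6 items to arrange: (6)!/(2!·2!) = 180 ways.
Subtracting, 630 − 180 = 450 arrangements keep the J's apart.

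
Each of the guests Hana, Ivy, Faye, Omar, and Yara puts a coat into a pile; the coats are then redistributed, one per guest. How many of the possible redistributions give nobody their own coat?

Count assignments avoiding every fixed point. For any j of the 5 guests fixed to their own coat, the other 5−j can be arranged in (5−j)! ways.
By inclusion–exclusion this is Σ_{j=0}^{5} (−1)^j C(5,j)·(5−j)!.
Computing: 120 − 120 + 60 − 20 + 5 − 1 = 44.

44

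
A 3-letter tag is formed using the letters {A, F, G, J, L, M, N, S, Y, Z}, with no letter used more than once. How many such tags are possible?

720

This is a permutation of 3 out of 10: P(10,3) = 10!/7!.
10 × 9 × 8 = 720.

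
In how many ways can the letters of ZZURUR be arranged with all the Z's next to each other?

30

Treat the 2 copies of Z as a single block. The multiset to arrange is then {ZZ, R, R, U, U}, 5 items in all.
That gives (5)!/(2!·2!) = 30 arrangements.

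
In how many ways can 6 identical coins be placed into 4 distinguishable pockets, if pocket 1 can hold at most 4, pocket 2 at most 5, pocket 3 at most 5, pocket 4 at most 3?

Ignoring the caps, the number of non-negative solutions to x_1+…+x_4 = 6 is C(9,3) = 84.
Subtract solutions that violate a single cap (substitute x_i' = x_i − (cap_i+1)): x_1 ≥ 5 gives C(4,3) = 4; x_2 ≥ 6 gives C(3,3) = 1; x_3 ≥ 6 gives C(3,3) = 1; x_4 ≥ 4 gives C(5,3) = 10. Together 16.
No two caps can be exceeded simultaneously, so the pair terms are all 0.
By inclusion–exclusion the count is 84 − 16 + 0 = 68.

68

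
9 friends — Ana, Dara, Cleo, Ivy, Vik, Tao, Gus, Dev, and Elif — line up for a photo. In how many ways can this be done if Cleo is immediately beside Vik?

80640

Treat {Cleo, Vik} as a single unit. There are 8 units to order, and the pair itself can be ordered 2 ways.
So the count is 2·(8)! = 80640.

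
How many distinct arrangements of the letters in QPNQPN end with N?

30

Fix N in the last position and arrange the remaining 5 letters.
Those 5 letters have P appearing twice and Q appearing twice, giving (5)!/(2!·2!) = 30.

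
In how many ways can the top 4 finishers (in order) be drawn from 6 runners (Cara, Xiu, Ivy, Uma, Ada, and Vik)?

This is an ordered selection of 4 from 6: P(6,4).
That gives 6 × 5 × 4 × 3 = 360.

360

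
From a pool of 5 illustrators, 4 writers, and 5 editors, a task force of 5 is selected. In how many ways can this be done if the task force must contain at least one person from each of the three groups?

Unrestricted: C(14,5) = 2002 ways to pick any 5 of the 14.
Selections missing a whole group: no illustrators → C(9,5) = 126; no writers → C(10,5) = 252; no editors → C(9,5) = 126.
Add back selections omitting two groups (i.e. drawn from a single group): C(5,5) + C(4,5) + C(5,5) = 2.
By inclusion–exclusion: 2002 − 504 + 2 = 1500.

1500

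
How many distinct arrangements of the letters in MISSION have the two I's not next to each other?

Total arrangements of MISSION: 7!/(2!·2!) = 1260.
Arrangements with the I's together: treat II as one letter, giving (6)!/(2!) = 360.
Subtracting, 1260 − 360 = 900 arrangements keep the I's apart.

900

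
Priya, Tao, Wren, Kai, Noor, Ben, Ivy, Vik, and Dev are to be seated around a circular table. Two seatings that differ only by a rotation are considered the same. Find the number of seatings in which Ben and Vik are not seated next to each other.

30240

Without the restriction there are (8)! = 40320 seatings.
Those with Ben next to Vik: fuse the pair into one unit and seat 8 units around a circle — 2·(7)! = 10080.
Subtracting, 40320 − 10080 = 30240.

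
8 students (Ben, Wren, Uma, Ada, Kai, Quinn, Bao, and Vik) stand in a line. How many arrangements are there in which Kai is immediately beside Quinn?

Glue Kai and Quinn into one block (2 internal orders), leaving 7 units to arrange in a row.
So the count is 2·(7)! = 10080.

10080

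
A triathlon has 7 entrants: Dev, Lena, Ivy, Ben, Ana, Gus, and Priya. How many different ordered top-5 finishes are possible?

2520

There are 7 choices for 1st place, 6 for 2nd, and so on down to 3 for position 5.
That gives 7 × 6 × 5 × 4 × 3 = 2520.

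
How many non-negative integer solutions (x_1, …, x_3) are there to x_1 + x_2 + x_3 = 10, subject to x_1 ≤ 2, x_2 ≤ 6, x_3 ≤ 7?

15

Without the upper bounds there are C(12,2) = 66 ways to split 10 among 3 variables.
Subtract solutions that violate a single cap (substitute x_i' = x_i − (cap_i+1)): x_1 ≥ 3 gives C(9,2) = 36; x_2 ≥ 7 gives C(5,2) = 10; x_3 ≥ 8 gives C(4,2) = 6. Together 52.
Add back pairs where two caps are both exceeded: 1 + 0 + 0 = 1.
By inclusion–exclusion the count is 66 − 52 + 1 = 15.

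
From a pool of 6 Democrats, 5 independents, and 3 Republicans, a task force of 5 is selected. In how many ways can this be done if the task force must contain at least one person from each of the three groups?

Unrestricted: C(14,5) = 2002 ways to pick any 5 of the 14.
Subtract selections that omit an entire group: no Democrats → C(8,5) = 56; no independents → C(9,5) = 126; no Republicans → C(11,5) = 462.
Add back selections omitting two groups (i.e. drawn from a single group): C(6,5) + C(5,5) + C(3,5) = 7.
By inclusion–exclusion: 2002 − 644 + 7 = 1365.

1365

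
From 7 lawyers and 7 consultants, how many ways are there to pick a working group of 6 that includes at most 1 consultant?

154

Split by how many consultants are chosen (0 through 1).
Sum: C(7,0)·C(7,6) + C(7,1)·C(7,5) = 7 + 147 = 154.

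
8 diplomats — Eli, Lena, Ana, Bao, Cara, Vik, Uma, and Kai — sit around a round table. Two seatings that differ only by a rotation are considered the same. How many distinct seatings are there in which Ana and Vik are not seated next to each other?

All circular seatings of 8 people number (7)! = 5040.
Those with Ana next to Vik: fuse the pair into one unit and seat 7 units around a circle — 2·(6)! = 1440.
Subtracting, 5040 − 1440 = 3600.

3600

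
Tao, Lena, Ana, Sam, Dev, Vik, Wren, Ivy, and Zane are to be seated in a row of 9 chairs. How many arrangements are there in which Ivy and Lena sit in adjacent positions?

80640

Place the 7 others and the Ivy-Lena pair as 8 objects in a line; the pair has 2 internal arrangements.
That gives 2 × 8! = 2 × 40320 = 80640.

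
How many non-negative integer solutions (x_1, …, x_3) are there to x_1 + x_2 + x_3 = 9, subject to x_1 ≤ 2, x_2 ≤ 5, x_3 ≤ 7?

15

Ignoring the caps, the number of non-negative solutions to x_1+…+x_3 = 9 is C(11,2) = 55.
Subtract solutions that violate a single cap (substitute x_i' = x_i − (cap_i+1)): x_1 ≥ 3 gives C(8,2) = 28; x_2 ≥ 6 gives C(5,2) = 10; x_3 ≥ 8 gives C(3,2) = 3. Together 41.
Add back pairs where two caps are both exceeded: 1 + 0 + 0 = 1.
By inclusion–exclusion the count is 55 − 41 + 1 = 15.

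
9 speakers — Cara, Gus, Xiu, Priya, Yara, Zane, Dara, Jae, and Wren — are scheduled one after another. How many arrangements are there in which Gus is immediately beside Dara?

Place the 7 others and the Gus-Dara pair as 8 objects in a line; the pair has 2 internal arrangements.
So the count is 2·(8)! = 80640.

80640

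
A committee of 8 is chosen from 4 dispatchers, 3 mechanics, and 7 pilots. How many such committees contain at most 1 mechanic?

Split by how many mechanics are chosen (0 through 1).
Sum: C(3,0)·C(11,8) + C(3,1)·C(11,7) = 165 + 990 = 1155.

1155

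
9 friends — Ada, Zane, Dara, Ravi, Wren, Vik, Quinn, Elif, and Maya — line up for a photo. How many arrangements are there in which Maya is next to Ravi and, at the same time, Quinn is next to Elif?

Treat {Maya,Ravi} as one block (2 orders) and {Quinn,Elif} as another (2 orders).
That leaves 7 units to arrange: 2 × 2 × 7! = 4 × 5040 = 20160.

20160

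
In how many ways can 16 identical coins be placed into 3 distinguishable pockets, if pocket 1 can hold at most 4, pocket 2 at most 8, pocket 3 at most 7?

10

Ignoring the caps, the number of non-negative solutions to x_1+…+x_3 = 16 is C(18,2) = 153.
Subtract solutions that violate a single cap (substitute x_i' = x_i − (cap_i+1)): x_1 ≥ 5 gives C(13,2) = 78; x_2 ≥ 9 gives C(9,2) = 36; x_3 ≥ 8 gives C(10,2) = 45. Together 159.
Add back pairs where two caps are both exceeded: 6 + 10 + 0 = 16.
By inclusion–exclusion the count is 153 − 159 + 16 = 10.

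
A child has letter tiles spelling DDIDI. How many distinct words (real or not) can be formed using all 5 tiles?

DDIDI has 5 letters with D appearing 3 times and I appearing twice.
Dividing 5! = 120 by 3!·2! = 12 for the repeated letters gives 10.

10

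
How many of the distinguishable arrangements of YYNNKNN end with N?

60

With the last slot taken by N, it remains to arrange the other 6 letters (YYNKNN).
Those 6 letters have N appearing 3 times and Y appearing twice, giving (6)!/(3!·2!) = 60.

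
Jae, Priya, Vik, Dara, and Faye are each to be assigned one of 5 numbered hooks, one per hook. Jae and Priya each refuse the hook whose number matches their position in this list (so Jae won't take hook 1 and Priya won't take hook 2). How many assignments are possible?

Let Aᵢ (for i ∈ {1, 2}) be the placements that put person i in their forbidden hook. Any j of these fix j positions, leaving (5−j)! ways to fill the rest, and there are C(2,j) ways to pick which j.
By inclusion–exclusion, the number of valid placements is Σ_{j=0}^{2} (−1)^j C(2,j)·(5−j)!.
Computing: 120 − 48 + 6 = 78.

78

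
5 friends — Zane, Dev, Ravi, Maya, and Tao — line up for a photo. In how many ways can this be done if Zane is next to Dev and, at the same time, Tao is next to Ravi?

Treat {Zane,Dev} as one block (2 orders) and {Tao,Ravi} as another (2 orders).
That leaves 3 units to arrange: 2 × 2 × 3! = 4 × 6 = 24.

24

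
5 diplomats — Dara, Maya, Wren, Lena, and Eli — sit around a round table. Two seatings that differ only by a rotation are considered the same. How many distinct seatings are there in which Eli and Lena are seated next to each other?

Glue Eli and Lena into a block (2 internal orders). Seating 4 units around a circle gives (3)! arrangements.
So 2 × (3)! = 2 × 6 = 12.

12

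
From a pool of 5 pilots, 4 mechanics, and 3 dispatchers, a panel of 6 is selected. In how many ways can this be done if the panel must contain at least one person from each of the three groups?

805

Unrestricted: C(12,6) = 924 ways to pick any 6 of the 12.
Selections missing a whole group: no pilots → C(7,6) = 7; no mechanics → C(8,6) = 28; no dispatchers → C(9,6) = 84.
Add back selections omitting two groups (i.e. drawn from a single group): C(5,6) + C(4,6) + C(3,6) = 0.
By inclusion–exclusion: 924 − 119 + 0 = 805.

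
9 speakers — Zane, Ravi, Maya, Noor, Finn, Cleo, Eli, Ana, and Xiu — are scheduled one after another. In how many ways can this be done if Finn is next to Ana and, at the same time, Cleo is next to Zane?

Treat {Finn,Ana} as one block (2 orders) and {Cleo,Zane} as another (2 orders).
That leaves 7 units to arrange: 2 × 2 × 7! = 4 × 5040 = 20160.

20160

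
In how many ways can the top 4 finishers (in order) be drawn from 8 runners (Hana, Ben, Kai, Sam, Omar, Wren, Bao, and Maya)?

1680

There are 8 choices for 1st place, 7 for 2nd, and so on down to 5 for position 4.
That gives 8 × 7 × 6 × 5 = 1680.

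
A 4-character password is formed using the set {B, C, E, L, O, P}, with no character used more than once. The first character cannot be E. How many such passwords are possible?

The first character has 6−1 = 5 choices (anything except E).
The remaining 3 characters are filled from the other 5 symbols without repetition: 5 × 4 × 3 = 60.
Total: 5 × 60 = 300.

300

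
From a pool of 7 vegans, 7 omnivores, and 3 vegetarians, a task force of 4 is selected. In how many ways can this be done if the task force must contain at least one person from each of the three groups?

Total 4-person selections from all 17: C(17,4) = 2380.
Subtract selections that omit an entire group: no vegans → C(10,4) = 210; no omnivores → C(10,4) = 210; no vegetarians → C(14,4) = 1001.
Add back selections omitting two groups (i.e. drawn from a single group): C(7,4) + C(7,4) + C(3,4) = 70.
By inclusion–exclusion: 2380 − 1421 + 70 = 1029.

1029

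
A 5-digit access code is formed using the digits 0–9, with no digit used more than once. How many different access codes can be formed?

Choose and order 5 of the 10 symbols: the first digit has 10 options, the next 9, and so on down to 6.
That product is 10 × 9 × 8 × 7 × 6 = 30240.

30240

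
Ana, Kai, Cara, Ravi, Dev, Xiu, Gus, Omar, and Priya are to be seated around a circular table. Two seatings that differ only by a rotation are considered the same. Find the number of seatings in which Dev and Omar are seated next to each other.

10080

Treat {Dev, Omar} as one unit (2 internal orders) and seat the resulting 8 units around the table: (7)! circular arrangements.
So 2 × (7)! = 2 × 5040 = 10080.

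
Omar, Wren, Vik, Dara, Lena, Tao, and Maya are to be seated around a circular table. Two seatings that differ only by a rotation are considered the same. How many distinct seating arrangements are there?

720

Fix one person's seat to break rotational symmetry; the remaining 6 people can be arranged in (6)! = 720 ways.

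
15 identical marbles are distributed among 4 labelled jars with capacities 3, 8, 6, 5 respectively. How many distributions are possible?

Ignoring the caps, the number of non-negative solutions to x_1+…+x_4 = 15 is C(18,3) = 816.
Subtract solutions that violate a single cap (substitute x_i' = x_i − (cap_i+1)): x_1 ≥ 4 gives C(14,3) = 364; x_2 ≥ 9 gives C(9,3) = 84; x_3 ≥ 7 gives C(11,3) = 165; x_4 ≥ 6 gives C(12,3) = 220. Together 833.
Add back pairs where two caps are both exceeded: 10 + 35 + 56 + 0 + 1 + 10 = 112.
By inclusion–exclusion the count is 816 − 833 + 112 = 95.

95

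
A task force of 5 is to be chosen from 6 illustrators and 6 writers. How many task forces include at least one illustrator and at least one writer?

780

Total 5-person selections from all 12: C(12,5) = 792.
Selections missing a whole group: no illustrators → C(6,5) = 6; no writers → C(6,5) = 6.
Both groups omitted at once is impossible, so 792 − 12 = 780.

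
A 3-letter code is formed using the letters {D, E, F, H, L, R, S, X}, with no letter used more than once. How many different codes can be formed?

336

With no repetition, fill the 3 letters in order: 8 choices, then 7, down to 6.
8 × 7 × 6 = 336.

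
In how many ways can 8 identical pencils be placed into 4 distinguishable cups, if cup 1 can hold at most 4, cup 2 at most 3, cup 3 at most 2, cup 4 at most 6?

By stars and bars, unrestricted non-negative solutions to x_1+…+x_4 = 8 number C(8+3,3) = 165.
Subtract solutions that violate a single cap (substitute x_i' = x_i − (cap_i+1)): x_1 ≥ 5 gives C(6,3) = 20; x_2 ≥ 4 gives C(7,3) = 35; x_3 ≥ 3 gives C(8,3) = 56; x_4 ≥ 7 gives C(4,3) = 4. Together 115.
Add back pairs where two caps are both exceeded: 0 + 1 + 0 + 4 + 0 + 0 = 5.
By inclusion–exclusion the count is 165 − 115 + 5 = 55.

55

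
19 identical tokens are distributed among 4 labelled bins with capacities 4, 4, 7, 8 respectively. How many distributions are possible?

35

By stars and bars, unrestricted non-negative solutions to x_1+…+x_4 = 19 number C(19+3,3) = 1540.
Subtract solutions that violate a single cap (substitute x_i' = x_i − (cap_i+1)): x_1 ≥ 5 gives C(17,3) = 680; x_2 ≥ 5 gives C(17,3) = 680; x_3 ≥ 8 gives C(14,3) = 364; x_4 ≥ 9 gives C(13,3) = 286. Together 2010.
Add back pairs where two caps are both exceeded: 220 + 84 + 56 + 84 + 56 + 10 = 510.
Subtract triples: 4 + 1 + 0 + 0 = 5.
By inclusion–exclusion the count is 1540 − 2010 + 510 − 5 = 35.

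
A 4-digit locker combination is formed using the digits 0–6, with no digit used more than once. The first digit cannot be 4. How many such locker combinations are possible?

The first digit has 7−1 = 6 choices (anything except 4).
The remaining 3 digits are filled from the other 6 symbols without repetition: 6 × 5 × 4 = 120.
Total: 6 × 120 = 720.

720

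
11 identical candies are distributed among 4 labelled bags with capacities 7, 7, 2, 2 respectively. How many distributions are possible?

By stars and bars, unrestricted non-negative solutions to x_1+…+x_4 = 11 number C(11+3,3) = 364.
Subtract solutions that violate a single cap (substitute x_i' = x_i − (cap_i+1)): x_1 ≥ 8 gives C(6,3) = 20; x_2 ≥ 8 gives C(6,3) = 20; x_3 ≥ 3 gives C(11,3) = 165; x_4 ≥ 3 gives C(11,3) = 165. Together 370.
Add back pairs where two caps are both exceeded: 0 + 1 + 1 + 1 + 1 + 56 = 60.
By inclusion–exclusion the count is 364 − 370 + 60 = 54.

54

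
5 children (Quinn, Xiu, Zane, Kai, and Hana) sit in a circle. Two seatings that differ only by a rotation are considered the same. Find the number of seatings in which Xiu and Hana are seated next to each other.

Treat {Xiu, Hana} as one unit (2 internal orders) and seat the resulting 4 units around the table: (3)! circular arrangements.
So 2 × (3)! = 2 × 6 = 12.

12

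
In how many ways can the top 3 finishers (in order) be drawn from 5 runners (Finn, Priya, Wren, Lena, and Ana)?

This is an ordered selection of 3 from 5: P(5,3).
That gives 5 × 4 × 3 = 60.

60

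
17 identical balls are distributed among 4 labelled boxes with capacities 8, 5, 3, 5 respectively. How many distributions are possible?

By stars and bars, unrestricted non-negative solutions to x_1+…+x_4 = 17 number C(17+3,3) = 1140.
Subtract solutions that violate a single cap (substitute x_i' = x_i − (cap_i+1)): x_1 ≥ 9 gives C(11,3) = 165; x_2 ≥ 6 gives C(14,3) = 364; x_3 ≥ 4 gives C(16,3) = 560; x_4 ≥ 6 gives C(14,3) = 364. Together 1453.
Add back pairs where two caps are both exceeded: 10 + 35 + 10 + 120 + 56 + 120 = 351.
Subtract triples: 0 + 0 + 0 + 4 = 4.
By inclusion–exclusion the count is 1140 − 1453 + 351 − 4 = 34.

34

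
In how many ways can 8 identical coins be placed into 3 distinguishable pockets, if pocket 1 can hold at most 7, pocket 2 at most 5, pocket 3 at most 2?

17

By stars and bars, unrestricted non-negative solutions to x_1+…+x_3 = 8 number C(8+2,2) = 45.
Subtract solutions that violate a single cap (substitute x_i' = x_i − (cap_i+1)): x_1 ≥ 8 gives C(2,2) = 1; x_2 ≥ 6 gives C(4,2) = 6; x_3 ≥ 3 gives C(7,2) = 21. Together 28.
No two caps can be exceeded simultaneously, so the pair terms are all 0.
By inclusion–exclusion the count is 45 − 28 + 0 = 17.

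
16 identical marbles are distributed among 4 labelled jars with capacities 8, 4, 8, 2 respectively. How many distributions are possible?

Ignoring the caps, the number of non-negative solutions to x_1+…+x_4 = 16 is C(19,3) = 969.
Subtract solutions that violate a single cap (substitute x_i' = x_i − (cap_i+1)): x_1 ≥ 9 gives C(10,3) = 120; x_2 ≥ 5 gives C(14,3) = 364; x_3 ≥ 9 gives C(10,3) = 120; x_4 ≥ 3 gives C(16,3) = 560. Together 1164.
Add back pairs where two caps are both exceeded: 10 + 0 + 35 + 10 + 165 + 35 = 255.
By inclusion–exclusion the count is 969 − 1164 + 255 = 60.

60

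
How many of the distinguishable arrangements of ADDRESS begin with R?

With the first slot taken by R, it remains to arrange the other 6 letters (ADDESS).
Those 6 letters have D appearing twice and S appearing twice, giving (6)!/(2!·2!) = 180.

180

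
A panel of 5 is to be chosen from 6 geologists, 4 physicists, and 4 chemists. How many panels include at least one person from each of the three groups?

Unrestricted: C(14,5) = 2002 ways to pick any 5 of the 14.
Selections missing a whole group: no geologists → C(8,5) = 56; no physicists → C(10,5) = 252; no chemists → C(10,5) = 252.
Add back selections omitting two groups (i.e. drawn from a single group): C(6,5) + C(4,5) + C(4,5) = 6.
By inclusion–exclusion: 2002 − 560 + 6 = 1448.

1448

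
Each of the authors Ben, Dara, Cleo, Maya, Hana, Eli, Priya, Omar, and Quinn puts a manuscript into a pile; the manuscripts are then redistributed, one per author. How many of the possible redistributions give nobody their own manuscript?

This is the derangement count D_9: permutations of 9 items with no fixed point.
By inclusion–exclusion this is Σ_{j=0}^{9} (−1)^j C(9,j)·(9−j)!.
Computing: 362880 − 362880 + 181440 − 60480 + 15120 − 3024 + 504 − 72 + 9 − 1 = 133496.

133496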